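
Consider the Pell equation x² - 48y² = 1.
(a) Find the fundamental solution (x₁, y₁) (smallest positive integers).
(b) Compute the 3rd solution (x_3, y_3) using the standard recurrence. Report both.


Step 1: Find the fundamental solution (x₁, y₁) of x² - 48y² = 1.
  Expand √48 as a continued fraction. a₀ = ⌊√48⌋ = 6; iterate m_{k+1} = d_k·a_k − m_k, d_{k+1} = (48 − m_{k+1}²)/d_k, a_{k+1} = ⌊(a₀ + m_{k+1})/d_{k+1}⌋ (starting m₀ = 0, d₀ = 1), with convergents p_k = a_k·p_{k-1} + p_{k-2}, q_k = a_k·q_{k-1} + q_{k-2} (p₋₁ = 1, q₋₁ = 0):
  k = 0: a₀ = 6; p₀/q₀ = 6/1; p₀² − 48·q₀² = 36 − 48 = -12.
  k = 1: m = 6, d = 12, a = ⌊(6 + 6)/12⌋ = 1; p/q = (1·6 + 1)/(1·1 + 0) = 7/1; p² − 48·q² = 49 − 48 = 1.
  The first convergent with p² − 48·q² = 1 gives the fundamental solution (x₁, y₁) = (7, 1).
Step 2: Apply the recurrence (x_{n+1}, y_{n+1}) = (x₁x_n + 48y₁y_n, x₁y_n + y₁x_n) repeatedly.
  From (x_1, y_1) = (7, 1): x_2 = 7·7 + 48·1·1 = 97; y_2 = 7·1 + 1·7 = 14.
  From (x_2, y_2) = (97, 14): x_3 = 7·97 + 48·1·14 = 1351; y_3 = 7·14 + 1·97 = 195.
Step 3: Verify x_3² - 48·y_3² = 1825201 - 1825200 = 1 (should be 1). ✓

(x_1, y_1) = (7, 1); (x_3, y_3) = (1351, 195).


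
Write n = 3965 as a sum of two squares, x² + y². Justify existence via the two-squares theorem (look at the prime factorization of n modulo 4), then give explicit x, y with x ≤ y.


Step 1: Factor n = 3965 = 5 · 13 · 61.
Step 2: Check the mod-4 condition on each prime factor: 5 ≡ 1 (mod 4), exponent 1; 13 ≡ 1 (mod 4), exponent 1; 61 ≡ 1 (mod 4), exponent 1.
All primes ≡ 3 (mod 4) appear to even exponent (or don't appear), so by the two-squares theorem n IS expressible as a sum of two squares.
Step 3: Build a representation. Here n = 5 · 13 · 61 is a product of primes ≡ 1 (mod 4). Each prime p ≡ 1 (mod 4) is itself a sum of two squares; find a² by testing p − a² for a perfect square:
  5: 5 − 1² = 4 = 2² ⇒ 5 = 1² + 2².
  13: 13 − 1² = 12, 13 − 2² = 9 = 3² ⇒ 13 = 2² + 3².
  61: 61 − 1² = 60, 61 − 2² = 57, 61 − 3² = 52, 61 − 4² = 45, 61 − 5² = 36 = 6² ⇒ 61 = 5² + 6².
  Combine using the Brahmagupta–Fibonacci identity (a² + b²)(c² + d²) = (ac − bd)² + (ad + bc)² = (ac + bd)² + (ad − bc)²:
  5 · 13 = 65: from (1² + 2²)(2² + 3²), take (1·2 − 2·3, 1·3 + 2·2) = (2 − 6, 3 + 4) = (-4, 7); dropping signs (only squares matter) gives (4, 7); check 4² + 7² = 16 + 49 = 65 ✓.
  65 · 61 = 3965: from (4² + 7²)(5² + 6²), take (4·5 − 7·6, 4·6 + 7·5) = (20 − 42, 24 + 35) = (-22, 59); dropping signs (only squares matter) gives (22, 59); check 22² + 59² = 484 + 3481 = 3965 ✓.
Step 4: Order so x ≤ y and verify: 22² + 59² = 484 + 3481 = 3965 = n. ✓

n = 3965 = 22² + 59² (one valid representation with x ≤ y).


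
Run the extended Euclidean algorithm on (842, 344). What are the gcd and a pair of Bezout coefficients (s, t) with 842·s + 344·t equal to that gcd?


Euclidean algorithm on (842, 344) — divide until remainder is 0:
  842 = 2 · 344 + 154
  344 = 2 · 154 + 36
  154 = 4 · 36 + 10
  36 = 3 · 10 + 6
  10 = 1 · 6 + 4
  6 = 1 · 4 + 2
  4 = 2 · 2 + 0
gcd(842, 344) = 2.
Track Bezout coefficients alongside the remainders: start with r₀ = 842 = a·1 + b·0 (s = 1, t = 0) and r₁ = 344 = a·0 + b·1 (s = 0, t = 1); each new remainder r_{k+1} = r_{k-1} − q_k·r_k inherits s_{k+1} = s_{k-1} − q_k·s_k, t_{k+1} = t_{k-1} − q_k·t_k, so r_k = a·s_k + b·t_k at every step:
  q = 2: r = 154, s = 1 − 2·0 = 1, t = 0 − 2·1 = -2  (check: 842·1 + 344·(-2) = 154)
  q = 2: r = 36, s = 0 − 2·1 = -2, t = 1 − 2·(-2) = 5  (check: 842·(-2) + 344·5 = 36)
  q = 4: r = 10, s = 1 − 4·(-2) = 9, t = -2 − 4·5 = -22  (check: 842·9 + 344·(-22) = 10)
  q = 3: r = 6, s = -2 − 3·9 = -29, t = 5 − 3·(-22) = 71  (check: 842·(-29) + 344·71 = 6)
  q = 1: r = 4, s = 9 − 1·(-29) = 38, t = -22 − 1·71 = -93  (check: 842·38 + 344·(-93) = 4)
  q = 1: r = 2, s = -29 − 1·38 = -67, t = 71 − 1·(-93) = 164  (check: 842·(-67) + 344·164 = 2)
The row with r = 2 (the gcd) gives the Bezout coefficients s = -67, t = 164.
Result: 842 · (-67) + 344 · (164) = 2.

gcd(842, 344) = 2; s = -67, t = 164 (check: 842·(-67) + 344·164 = 2).


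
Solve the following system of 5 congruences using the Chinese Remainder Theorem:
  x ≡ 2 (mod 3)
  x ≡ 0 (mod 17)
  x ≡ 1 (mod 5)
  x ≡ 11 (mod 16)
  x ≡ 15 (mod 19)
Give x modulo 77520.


Product of moduli M = 3 · 17 · 5 · 16 · 19 = 77520.
Merge one congruence at a time:
  Start: x ≡ 2 (mod 3).
  Combine with x ≡ 0 (mod 17); new modulus lcm = 51.
    Write x = 2 + 3·t and substitute into x ≡ 0 (mod 17): 3·t ≡ 0 − 2 = -2 (mod 17).
    Reduce coefficients mod 17: 3·t ≡ 15 (mod 17).
    The inverse of 3 mod 17 is 6 (since 3·6 = 18 = 1·17 + 1), so t ≡ 6·15 = 90 ≡ 5 (mod 17).
    Then x = 2 + 3·5 = 17, valid modulo lcm(3, 17) = 51: x ≡ 17 (mod 51).
  Combine with x ≡ 1 (mod 5); new modulus lcm = 255.
    Write x = 17 + 51·t and substitute into x ≡ 1 (mod 5): 51·t ≡ 1 − 17 = -16 (mod 5).
    Reduce coefficients mod 5: 1·t ≡ 4 (mod 5).
    So t ≡ 4 (mod 5).
    Then x = 17 + 51·4 = 221, valid modulo lcm(51, 5) = 255: x ≡ 221 (mod 255).
  Combine with x ≡ 11 (mod 16); new modulus lcm = 4080.
    Write x = 221 + 255·t and substitute into x ≡ 11 (mod 16): 255·t ≡ 11 − 221 = -210 (mod 16).
    Reduce coefficients mod 16: 15·t ≡ 14 (mod 16).
    The inverse of 15 mod 16 is 15 (since 15·15 = 225 = 14·16 + 1), so t ≡ 15·14 = 210 ≡ 2 (mod 16).
    Then x = 221 + 255·2 = 731, valid modulo lcm(255, 16) = 4080: x ≡ 731 (mod 4080).
  Combine with x ≡ 15 (mod 19); new modulus lcm = 77520.
    Write x = 731 + 4080·t and substitute into x ≡ 15 (mod 19): 4080·t ≡ 15 − 731 = -716 (mod 19).
    Reduce coefficients mod 19: 14·t ≡ 6 (mod 19).
    The inverse of 14 mod 19 is 15 (since 14·15 = 210 = 11·19 + 1), so t ≡ 15·6 = 90 ≡ 14 (mod 19).
    Then x = 731 + 4080·14 = 57851, valid modulo lcm(4080, 19) = 77520: x ≡ 57851 (mod 77520).
Verify against each original: 57851 mod 3 = 2, 57851 mod 17 = 0, 57851 mod 5 = 1, 57851 mod 16 = 11, 57851 mod 19 = 15.

x ≡ 57851 (mod 77520).


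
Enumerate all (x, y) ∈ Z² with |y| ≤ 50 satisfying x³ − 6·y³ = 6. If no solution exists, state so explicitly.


The equation is x³ - 6y³ = 6. For fixed y, x³ = 6·y³ + 6, so a solution requires the RHS to be a perfect cube.
Strategy: iterate y from -50 to 50, compute RHS = 6·y³ + 6, and check whether it is a (positive or negative) perfect cube.
Check small values of y:
  y = 0: RHS = 6 is not a perfect cube.
  y = 1: RHS = 12 is not a perfect cube.
  y = -1: RHS = 0 = (0)³ ⇒ x = 0 works.
  y = 2: RHS = 54 is not a perfect cube.
  y = -2: RHS = -42 is not a perfect cube.
  y = 3: RHS = 168 is not a perfect cube.
  y = -3: RHS = -156 is not a perfect cube.
Continuing the search up to |y| = 50 finds no further solutions beyond those listed.
Collected solutions: (0, -1).

Solutions (with |y| ≤ 50): (0, -1).


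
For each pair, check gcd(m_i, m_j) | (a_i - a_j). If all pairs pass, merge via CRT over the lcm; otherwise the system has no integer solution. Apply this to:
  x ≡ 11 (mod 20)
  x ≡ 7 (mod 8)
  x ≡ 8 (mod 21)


Moduli 20, 8, 21 are not pairwise coprime, so CRT works modulo lcm(m_i) when all pairwise compatibility conditions hold.
Pairwise compatibility: gcd(m_i, m_j) must divide a_i - a_j for every pair.
Merge one congruence at a time:
  Start: x ≡ 11 (mod 20).
  Combine with x ≡ 7 (mod 8): gcd(20, 8) = 4; 7 - 11 = -4, which IS divisible by 4, so compatible.
    Write x = 11 + 20·t and substitute into x ≡ 7 (mod 8): 20·t ≡ 7 − 11 = -4 (mod 8).
    Divide the congruence (and modulus) by g = 4: 5·t ≡ -1 (mod 2).
    Reduce coefficients mod 2: 1·t ≡ 1 (mod 2).
    So t ≡ 1 (mod 2).
    Then x = 11 + 20·1 = 31, valid modulo lcm(20, 8) = 40: x ≡ 31 (mod 40).
  Combine with x ≡ 8 (mod 21): gcd(40, 21) = 1; 8 - 31 = -23, which IS divisible by 1, so compatible.
    Write x = 31 + 40·t and substitute into x ≡ 8 (mod 21): 40·t ≡ 8 − 31 = -23 (mod 21).
    Reduce coefficients mod 21: 19·t ≡ 19 (mod 21).
    The inverse of 19 mod 21 is 10 (since 19·10 = 190 = 9·21 + 1), so t ≡ 10·19 = 190 ≡ 1 (mod 21).
    Then x = 31 + 40·1 = 71, valid modulo lcm(40, 21) = 840: x ≡ 71 (mod 840).
Verify: 71 mod 20 = 11, 71 mod 8 = 7, 71 mod 21 = 8.

x ≡ 71 (mod 840).


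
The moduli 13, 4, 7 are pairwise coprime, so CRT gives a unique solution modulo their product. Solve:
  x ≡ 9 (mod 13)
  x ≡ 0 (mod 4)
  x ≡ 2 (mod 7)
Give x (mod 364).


Moduli 13, 4, 7 are pairwise coprime; by CRT there is a unique solution modulo M = 13 · 4 · 7 = 364.
Solve pairwise, accumulating the modulus:
  Start with x ≡ 9 (mod 13).
  Combine with x ≡ 0 (mod 4): since gcd(13, 4) = 1, we get a unique residue mod 52.
    Write x = 9 + 13·t and substitute into x ≡ 0 (mod 4): 13·t ≡ 0 − 9 = -9 (mod 4).
    Reduce coefficients mod 4: 1·t ≡ 3 (mod 4).
    So t ≡ 3 (mod 4).
    Then x = 9 + 13·3 = 48, valid modulo lcm(13, 4) = 52: x ≡ 48 (mod 52).
  Combine with x ≡ 2 (mod 7): since gcd(52, 7) = 1, we get a unique residue mod 364.
    Write x = 48 + 52·t and substitute into x ≡ 2 (mod 7): 52·t ≡ 2 − 48 = -46 (mod 7).
    Reduce coefficients mod 7: 3·t ≡ 3 (mod 7).
    The inverse of 3 mod 7 is 5 (since 3·5 = 15 = 2·7 + 1), so t ≡ 5·3 = 15 ≡ 1 (mod 7).
    Then x = 48 + 52·1 = 100, valid modulo lcm(52, 7) = 364: x ≡ 100 (mod 364).
Verify: 100 mod 13 = 9 ✓, 100 mod 4 = 0 ✓, 100 mod 7 = 2 ✓.

x ≡ 100 (mod 364).


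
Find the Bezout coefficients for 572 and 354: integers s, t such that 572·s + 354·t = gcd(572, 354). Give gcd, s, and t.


Euclidean algorithm on (572, 354) — divide until remainder is 0:
  572 = 1 · 354 + 218
  354 = 1 · 218 + 136
  218 = 1 · 136 + 82
  136 = 1 · 82 + 54
  82 = 1 · 54 + 28
  54 = 1 · 28 + 26
  28 = 1 · 26 + 2
  26 = 13 · 2 + 0
gcd(572, 354) = 2.
Track Bezout coefficients alongside the remainders: start with r₀ = 572 = a·1 + b·0 (s = 1, t = 0) and r₁ = 354 = a·0 + b·1 (s = 0, t = 1); each new remainder r_{k+1} = r_{k-1} − q_k·r_k inherits s_{k+1} = s_{k-1} − q_k·s_k, t_{k+1} = t_{k-1} − q_k·t_k, so r_k = a·s_k + b·t_k at every step:
  q = 1: r = 218, s = 1 − 1·0 = 1, t = 0 − 1·1 = -1  (check: 572·1 + 354·(-1) = 218)
  q = 1: r = 136, s = 0 − 1·1 = -1, t = 1 − 1·(-1) = 2  (check: 572·(-1) + 354·2 = 136)
  q = 1: r = 82, s = 1 − 1·(-1) = 2, t = -1 − 1·2 = -3  (check: 572·2 + 354·(-3) = 82)
  q = 1: r = 54, s = -1 − 1·2 = -3, t = 2 − 1·(-3) = 5  (check: 572·(-3) + 354·5 = 54)
  q = 1: r = 28, s = 2 − 1·(-3) = 5, t = -3 − 1·5 = -8  (check: 572·5 + 354·(-8) = 28)
  q = 1: r = 26, s = -3 − 1·5 = -8, t = 5 − 1·(-8) = 13  (check: 572·(-8) + 354·13 = 26)
  q = 1: r = 2, s = 5 − 1·(-8) = 13, t = -8 − 1·13 = -21  (check: 572·13 + 354·(-21) = 2)
The row with r = 2 (the gcd) gives the Bezout coefficients s = 13, t = -21.
Result: 572 · (13) + 354 · (-21) = 2.

gcd(572, 354) = 2; s = 13, t = -21 (check: 572·13 + 354·(-21) = 2).


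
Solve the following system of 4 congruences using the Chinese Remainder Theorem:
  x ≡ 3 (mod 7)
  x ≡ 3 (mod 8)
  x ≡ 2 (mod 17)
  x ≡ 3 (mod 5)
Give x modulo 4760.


Product of moduli M = 7 · 8 · 17 · 5 = 4760.
Merge one congruence at a time:
  Start: x ≡ 3 (mod 7).
  Combine with x ≡ 3 (mod 8); new modulus lcm = 56.
    Write x = 3 + 7·t and substitute into x ≡ 3 (mod 8): 7·t ≡ 3 − 3 = 0 (mod 8).
    The inverse of 7 mod 8 is 7 (since 7·7 = 49 = 6·8 + 1), so t ≡ 7·0 = 0 ≡ 0 (mod 8).
    Then x = 3 + 7·0 = 3, valid modulo lcm(7, 8) = 56: x ≡ 3 (mod 56).
  Combine with x ≡ 2 (mod 17); new modulus lcm = 952.
    Write x = 3 + 56·t and substitute into x ≡ 2 (mod 17): 56·t ≡ 2 − 3 = -1 (mod 17).
    Reduce coefficients mod 17: 5·t ≡ 16 (mod 17).
    The inverse of 5 mod 17 is 7 (since 5·7 = 35 = 2·17 + 1), so t ≡ 7·16 = 112 ≡ 10 (mod 17).
    Then x = 3 + 56·10 = 563, valid modulo lcm(56, 17) = 952: x ≡ 563 (mod 952).
  Combine with x ≡ 3 (mod 5); new modulus lcm = 4760.
    Write x = 563 + 952·t and substitute into x ≡ 3 (mod 5): 952·t ≡ 3 − 563 = -560 (mod 5).
    Reduce coefficients mod 5: 2·t ≡ 0 (mod 5).
    The inverse of 2 mod 5 is 3 (since 2·3 = 6 = 1·5 + 1), so t ≡ 3·0 = 0 ≡ 0 (mod 5).
    Then x = 563 + 952·0 = 563, valid modulo lcm(952, 5) = 4760: x ≡ 563 (mod 4760).
Verify against each original: 563 mod 7 = 3, 563 mod 8 = 3, 563 mod 17 = 2, 563 mod 5 = 3.

x ≡ 563 (mod 4760).


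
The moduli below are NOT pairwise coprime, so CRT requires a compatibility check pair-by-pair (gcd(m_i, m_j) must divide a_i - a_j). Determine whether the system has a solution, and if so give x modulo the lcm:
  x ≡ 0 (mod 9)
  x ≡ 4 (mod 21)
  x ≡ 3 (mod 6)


Moduli 9, 21, 6 are not pairwise coprime, so CRT works modulo lcm(m_i) when all pairwise compatibility conditions hold.
Pairwise compatibility: gcd(m_i, m_j) must divide a_i - a_j for every pair.
Merge one congruence at a time:
  Start: x ≡ 0 (mod 9).
  Combine with x ≡ 4 (mod 21): gcd(9, 21) = 3, and 4 - 0 = 4 is NOT divisible by 3.
    ⇒ system is inconsistent (no integer solution).

No solution (the system is inconsistent).


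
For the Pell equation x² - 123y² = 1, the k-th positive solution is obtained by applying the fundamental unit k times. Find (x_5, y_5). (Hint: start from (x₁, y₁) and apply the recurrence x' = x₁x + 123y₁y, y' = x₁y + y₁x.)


Step 1: Find the fundamental solution (x₁, y₁) of x² - 123y² = 1.
  Expand √123 as a continued fraction. a₀ = ⌊√123⌋ = 11; iterate m_{k+1} = d_k·a_k − m_k, d_{k+1} = (123 − m_{k+1}²)/d_k, a_{k+1} = ⌊(a₀ + m_{k+1})/d_{k+1}⌋ (starting m₀ = 0, d₀ = 1), with convergents p_k = a_k·p_{k-1} + p_{k-2}, q_k = a_k·q_{k-1} + q_{k-2} (p₋₁ = 1, q₋₁ = 0):
  k = 0: a₀ = 11; p₀/q₀ = 11/1; p₀² − 123·q₀² = 121 − 123 = -2.
  k = 1: m = 11, d = 2, a = ⌊(11 + 11)/2⌋ = 11; p/q = (11·11 + 1)/(11·1 + 0) = 122/11; p² − 123·q² = 14884 − 14883 = 1.
  The first convergent with p² − 123·q² = 1 gives the fundamental solution (x₁, y₁) = (122, 11).
Step 2: Apply the recurrence (x_{n+1}, y_{n+1}) = (x₁x_n + 123y₁y_n, x₁y_n + y₁x_n) repeatedly.
  From (x_1, y_1) = (122, 11): x_2 = 122·122 + 123·11·11 = 29767; y_2 = 122·11 + 11·122 = 2684.
  From (x_2, y_2) = (29767, 2684): x_3 = 122·29767 + 123·11·2684 = 7263026; y_3 = 122·2684 + 11·29767 = 654885.
  From (x_3, y_3) = (7263026, 654885): x_4 = 122·7263026 + 123·11·654885 = 1772148577; y_4 = 122·654885 + 11·7263026 = 159789256.
  From (x_4, y_4) = (1772148577, 159789256): x_5 = 122·1772148577 + 123·11·159789256 = 432396989762; y_5 = 122·159789256 + 11·1772148577 = 38987923579.
Step 3: Verify x_5² - 123·y_5² = 186967156755239132816644 - 186967156755239132816643 = 1 (should be 1). ✓

(x_1, y_1) = (122, 11); (x_5, y_5) = (432396989762, 38987923579).


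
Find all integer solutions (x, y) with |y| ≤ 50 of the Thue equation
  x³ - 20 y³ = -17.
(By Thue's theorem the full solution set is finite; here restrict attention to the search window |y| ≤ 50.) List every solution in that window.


The equation is x³ - 20y³ = -17. For fixed y, x³ = 20·y³ − 17, so a solution requires the RHS to be a perfect cube.
Strategy: iterate y from -50 to 50, compute RHS = 20·y³ − 17, and check whether it is a (positive or negative) perfect cube.
Check small values of y:
  y = 0: RHS = -17 is not a perfect cube.
  y = 1: RHS = 3 is not a perfect cube.
  y = -1: RHS = -37 is not a perfect cube.
  y = 2: RHS = 143 is not a perfect cube.
  y = -2: RHS = -177 is not a perfect cube.
  y = 3: RHS = 523 is not a perfect cube.
  y = -3: RHS = -557 is not a perfect cube.
Continuing the search up to |y| = 50 finds no solutions either.
No (x, y) in the scanned range satisfies the equation.

No integer solutions with |y| ≤ 50.


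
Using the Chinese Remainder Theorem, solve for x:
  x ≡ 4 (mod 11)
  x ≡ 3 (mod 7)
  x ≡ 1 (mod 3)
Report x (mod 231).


Moduli 11, 7, 3 are pairwise coprime; by CRT there is a unique solution modulo M = 11 · 7 · 3 = 231.
Solve pairwise, accumulating the modulus:
  Start with x ≡ 4 (mod 11).
  Combine with x ≡ 3 (mod 7): since gcd(11, 7) = 1, we get a unique residue mod 77.
    Write x = 4 + 11·t and substitute into x ≡ 3 (mod 7): 11·t ≡ 3 − 4 = -1 (mod 7).
    Reduce coefficients mod 7: 4·t ≡ 6 (mod 7).
    The inverse of 4 mod 7 is 2 (since 4·2 = 8 = 1·7 + 1), so t ≡ 2·6 = 12 ≡ 5 (mod 7).
    Then x = 4 + 11·5 = 59, valid modulo lcm(11, 7) = 77: x ≡ 59 (mod 77).
  Combine with x ≡ 1 (mod 3): since gcd(77, 3) = 1, we get a unique residue mod 231.
    Write x = 59 + 77·t and substitute into x ≡ 1 (mod 3): 77·t ≡ 1 − 59 = -58 (mod 3).
    Reduce coefficients mod 3: 2·t ≡ 2 (mod 3).
    The inverse of 2 mod 3 is 2 (since 2·2 = 4 = 1·3 + 1), so t ≡ 2·2 = 4 ≡ 1 (mod 3).
    Then x = 59 + 77·1 = 136, valid modulo lcm(77, 3) = 231: x ≡ 136 (mod 231).
Verify: 136 mod 11 = 4 ✓, 136 mod 7 = 3 ✓, 136 mod 3 = 1 ✓.

x ≡ 136 (mod 231).


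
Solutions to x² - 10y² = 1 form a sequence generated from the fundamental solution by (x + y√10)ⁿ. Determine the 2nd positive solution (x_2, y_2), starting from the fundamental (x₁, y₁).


Step 1: Find the fundamental solution (x₁, y₁) of x² - 10y² = 1.
  Expand √10 as a continued fraction. a₀ = ⌊√10⌋ = 3; iterate m_{k+1} = d_k·a_k − m_k, d_{k+1} = (10 − m_{k+1}²)/d_k, a_{k+1} = ⌊(a₀ + m_{k+1})/d_{k+1}⌋ (starting m₀ = 0, d₀ = 1), with convergents p_k = a_k·p_{k-1} + p_{k-2}, q_k = a_k·q_{k-1} + q_{k-2} (p₋₁ = 1, q₋₁ = 0):
  k = 0: a₀ = 3; p₀/q₀ = 3/1; p₀² − 10·q₀² = 9 − 10 = -1.
  k = 1: m = 3, d = 1, a = ⌊(3 + 3)/1⌋ = 6; p/q = (6·3 + 1)/(6·1 + 0) = 19/6; p² − 10·q² = 361 − 360 = 1.
  The first convergent with p² − 10·q² = 1 gives the fundamental solution (x₁, y₁) = (19, 6).
Step 2: Apply the recurrence (x_{n+1}, y_{n+1}) = (x₁x_n + 10y₁y_n, x₁y_n + y₁x_n) repeatedly.
  From (x_1, y_1) = (19, 6): x_2 = 19·19 + 10·6·6 = 721; y_2 = 19·6 + 6·19 = 228.
Step 3: Verify x_2² - 10·y_2² = 519841 - 519840 = 1 (should be 1). ✓

(x_1, y_1) = (19, 6); (x_2, y_2) = (721, 228).


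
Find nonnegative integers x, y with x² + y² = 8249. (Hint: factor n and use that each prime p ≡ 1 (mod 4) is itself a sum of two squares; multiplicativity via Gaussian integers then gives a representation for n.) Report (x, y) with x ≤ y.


Step 1: Factor n = 8249 = 73 · 113.
Step 2: Check the mod-4 condition on each prime factor: 73 ≡ 1 (mod 4), exponent 1; 113 ≡ 1 (mod 4), exponent 1.
All primes ≡ 3 (mod 4) appear to even exponent (or don't appear), so by the two-squares theorem n IS expressible as a sum of two squares.
Step 3: Build a representation. Here n = 73 · 113 is a product of primes ≡ 1 (mod 4). Each prime p ≡ 1 (mod 4) is itself a sum of two squares; find a² by testing p − a² for a perfect square:
  73: 73 − 1² = 72, 73 − 2² = 69, 73 − 3² = 64 = 8² ⇒ 73 = 3² + 8².
  113: 113 − 1² = 112, 113 − 2² = 109, 113 − 3² = 104, 113 − 4² = 97, 113 − 5² = 88, 113 − 6² = 77, 113 − 7² = 64 = 8² ⇒ 113 = 7² + 8².
  Combine using the Brahmagupta–Fibonacci identity (a² + b²)(c² + d²) = (ac − bd)² + (ad + bc)² = (ac + bd)² + (ad − bc)²:
  73 · 113 = 8249: from (3² + 8²)(7² + 8²), take (3·7 − 8·8, 3·8 + 8·7) = (21 − 64, 24 + 56) = (-43, 80); dropping signs (only squares matter) gives (43, 80); check 43² + 80² = 1849 + 6400 = 8249 ✓.
Step 4: Order so x ≤ y and verify: 43² + 80² = 1849 + 6400 = 8249 = n. ✓

n = 8249 = 43² + 80² (one valid representation with x ≤ y).


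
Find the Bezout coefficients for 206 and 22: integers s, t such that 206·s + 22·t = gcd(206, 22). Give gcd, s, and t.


Euclidean algorithm on (206, 22) — divide until remainder is 0:
  206 = 9 · 22 + 8
  22 = 2 · 8 + 6
  8 = 1 · 6 + 2
  6 = 3 · 2 + 0
gcd(206, 22) = 2.
Track Bezout coefficients alongside the remainders: start with r₀ = 206 = a·1 + b·0 (s = 1, t = 0) and r₁ = 22 = a·0 + b·1 (s = 0, t = 1); each new remainder r_{k+1} = r_{k-1} − q_k·r_k inherits s_{k+1} = s_{k-1} − q_k·s_k, t_{k+1} = t_{k-1} − q_k·t_k, so r_k = a·s_k + b·t_k at every step:
  q = 9: r = 8, s = 1 − 9·0 = 1, t = 0 − 9·1 = -9  (check: 206·1 + 22·(-9) = 8)
  q = 2: r = 6, s = 0 − 2·1 = -2, t = 1 − 2·(-9) = 19  (check: 206·(-2) + 22·19 = 6)
  q = 1: r = 2, s = 1 − 1·(-2) = 3, t = -9 − 1·19 = -28  (check: 206·3 + 22·(-28) = 2)
The row with r = 2 (the gcd) gives the Bezout coefficients s = 3, t = -28.
Result: 206 · (3) + 22 · (-28) = 2.

gcd(206, 22) = 2; s = 3, t = -28 (check: 206·3 + 22·(-28) = 2).


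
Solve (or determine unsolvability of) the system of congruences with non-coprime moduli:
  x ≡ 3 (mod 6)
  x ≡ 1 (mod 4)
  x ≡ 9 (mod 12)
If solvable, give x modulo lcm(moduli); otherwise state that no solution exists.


Moduli 6, 4, 12 are not pairwise coprime, so CRT works modulo lcm(m_i) when all pairwise compatibility conditions hold.
Pairwise compatibility: gcd(m_i, m_j) must divide a_i - a_j for every pair.
Merge one congruence at a time:
  Start: x ≡ 3 (mod 6).
  Combine with x ≡ 1 (mod 4): gcd(6, 4) = 2; 1 - 3 = -2, which IS divisible by 2, so compatible.
    Write x = 3 + 6·t and substitute into x ≡ 1 (mod 4): 6·t ≡ 1 − 3 = -2 (mod 4).
    Divide the congruence (and modulus) by g = 2: 3·t ≡ -1 (mod 2).
    Reduce coefficients mod 2: 1·t ≡ 1 (mod 2).
    So t ≡ 1 (mod 2).
    Then x = 3 + 6·1 = 9, valid modulo lcm(6, 4) = 12: x ≡ 9 (mod 12).
  Combine with x ≡ 9 (mod 12): gcd(12, 12) = 12; 9 - 9 = 0, which IS divisible by 12, so compatible.
    Write x = 9 + 12·t and substitute into x ≡ 9 (mod 12): 12·t ≡ 9 − 9 = 0 (mod 12).
    Divide the congruence (and modulus) by g = 12: 1·t ≡ 0 (mod 1).
    Modulo 1 every t works; take t = 0.
    Then x = 9 + 12·0 = 9, valid modulo lcm(12, 12) = 12: x ≡ 9 (mod 12).
Verify: 9 mod 6 = 3, 9 mod 4 = 1, 9 mod 12 = 9.

x ≡ 9 (mod 12).


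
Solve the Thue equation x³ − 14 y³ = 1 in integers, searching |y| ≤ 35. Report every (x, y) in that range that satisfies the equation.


The equation is x³ - 14y³ = 1. For fixed y, x³ = 14·y³ + 1, so a solution requires the RHS to be a perfect cube.
Strategy: iterate y from -35 to 35, compute RHS = 14·y³ + 1, and check whether it is a (positive or negative) perfect cube.
Check small values of y:
  y = 0: RHS = 1 = (1)³ ⇒ x = 1 works.
  y = 1: RHS = 15 is not a perfect cube.
  y = -1: RHS = -13 is not a perfect cube.
  y = 2: RHS = 113 is not a perfect cube.
  y = -2: RHS = -111 is not a perfect cube.
  y = 3: RHS = 379 is not a perfect cube.
  y = -3: RHS = -377 is not a perfect cube.
Continuing the search up to |y| = 35 finds no further solutions beyond those listed.
Collected solutions: (1, 0).

Solutions (with |y| ≤ 35): (1, 0).


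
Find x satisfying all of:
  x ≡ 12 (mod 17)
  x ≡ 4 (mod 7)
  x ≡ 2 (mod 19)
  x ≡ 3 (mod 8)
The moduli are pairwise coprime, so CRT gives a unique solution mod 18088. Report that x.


Product of moduli M = 17 · 7 · 19 · 8 = 18088.
Merge one congruence at a time:
  Start: x ≡ 12 (mod 17).
  Combine with x ≡ 4 (mod 7); new modulus lcm = 119.
    Write x = 12 + 17·t and substitute into x ≡ 4 (mod 7): 17·t ≡ 4 − 12 = -8 (mod 7).
    Reduce coefficients mod 7: 3·t ≡ 6 (mod 7).
    The inverse of 3 mod 7 is 5 (since 3·5 = 15 = 2·7 + 1), so t ≡ 5·6 = 30 ≡ 2 (mod 7).
    Then x = 12 + 17·2 = 46, valid modulo lcm(17, 7) = 119: x ≡ 46 (mod 119).
  Combine with x ≡ 2 (mod 19); new modulus lcm = 2261.
    Write x = 46 + 119·t and substitute into x ≡ 2 (mod 19): 119·t ≡ 2 − 46 = -44 (mod 19).
    Reduce coefficients mod 19: 5·t ≡ 13 (mod 19).
    The inverse of 5 mod 19 is 4 (since 5·4 = 20 = 1·19 + 1), so t ≡ 4·13 = 52 ≡ 14 (mod 19).
    Then x = 46 + 119·14 = 1712, valid modulo lcm(119, 19) = 2261: x ≡ 1712 (mod 2261).
  Combine with x ≡ 3 (mod 8); new modulus lcm = 18088.
    Write x = 1712 + 2261·t and substitute into x ≡ 3 (mod 8): 2261·t ≡ 3 − 1712 = -1709 (mod 8).
    Reduce coefficients mod 8: 5·t ≡ 3 (mod 8).
    The inverse of 5 mod 8 is 5 (since 5·5 = 25 = 3·8 + 1), so t ≡ 5·3 = 15 ≡ 7 (mod 8).
    Then x = 1712 + 2261·7 = 17539, valid modulo lcm(2261, 8) = 18088: x ≡ 17539 (mod 18088).
Verify against each original: 17539 mod 17 = 12, 17539 mod 7 = 4, 17539 mod 19 = 2, 17539 mod 8 = 3.

x ≡ 17539 (mod 18088).


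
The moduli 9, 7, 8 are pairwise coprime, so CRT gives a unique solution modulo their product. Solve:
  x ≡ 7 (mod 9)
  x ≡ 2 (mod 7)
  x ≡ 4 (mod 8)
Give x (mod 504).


Moduli 9, 7, 8 are pairwise coprime; by CRT there is a unique solution modulo M = 9 · 7 · 8 = 504.
Solve pairwise, accumulating the modulus:
  Start with x ≡ 7 (mod 9).
  Combine with x ≡ 2 (mod 7): since gcd(9, 7) = 1, we get a unique residue mod 63.
    Write x = 7 + 9·t and substitute into x ≡ 2 (mod 7): 9·t ≡ 2 − 7 = -5 (mod 7).
    Reduce coefficients mod 7: 2·t ≡ 2 (mod 7).
    The inverse of 2 mod 7 is 4 (since 2·4 = 8 = 1·7 + 1), so t ≡ 4·2 = 8 ≡ 1 (mod 7).
    Then x = 7 + 9·1 = 16, valid modulo lcm(9, 7) = 63: x ≡ 16 (mod 63).
  Combine with x ≡ 4 (mod 8): since gcd(63, 8) = 1, we get a unique residue mod 504.
    Write x = 16 + 63·t and substitute into x ≡ 4 (mod 8): 63·t ≡ 4 − 16 = -12 (mod 8).
    Reduce coefficients mod 8: 7·t ≡ 4 (mod 8).
    The inverse of 7 mod 8 is 7 (since 7·7 = 49 = 6·8 + 1), so t ≡ 7·4 = 28 ≡ 4 (mod 8).
    Then x = 16 + 63·4 = 268, valid modulo lcm(63, 8) = 504: x ≡ 268 (mod 504).
Verify: 268 mod 9 = 7 ✓, 268 mod 7 = 2 ✓, 268 mod 8 = 4 ✓.

x ≡ 268 (mod 504).


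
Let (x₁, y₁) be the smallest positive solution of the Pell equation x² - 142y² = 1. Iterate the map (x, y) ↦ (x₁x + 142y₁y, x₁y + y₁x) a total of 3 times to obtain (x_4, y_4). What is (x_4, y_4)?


Step 1: Find the fundamental solution (x₁, y₁) of x² - 142y² = 1.
  Expand √142 as a continued fraction. a₀ = ⌊√142⌋ = 11; iterate m_{k+1} = d_k·a_k − m_k, d_{k+1} = (142 − m_{k+1}²)/d_k, a_{k+1} = ⌊(a₀ + m_{k+1})/d_{k+1}⌋ (starting m₀ = 0, d₀ = 1), with convergents p_k = a_k·p_{k-1} + p_{k-2}, q_k = a_k·q_{k-1} + q_{k-2} (p₋₁ = 1, q₋₁ = 0):
  k = 0: a₀ = 11; p₀/q₀ = 11/1; p₀² − 142·q₀² = 121 − 142 = -21.
  k = 1: m = 11, d = 21, a = ⌊(11 + 11)/21⌋ = 1; p/q = (1·11 + 1)/(1·1 + 0) = 12/1; p² − 142·q² = 144 − 142 = 2.
  k = 2: m = 10, d = 2, a = ⌊(11 + 10)/2⌋ = 10; p/q = (10·12 + 11)/(10·1 + 1) = 131/11; p² − 142·q² = 17161 − 17182 = -21.
  k = 3: m = 10, d = 21, a = ⌊(11 + 10)/21⌋ = 1; p/q = (1·131 + 12)/(1·11 + 1) = 143/12; p² − 142·q² = 20449 − 20448 = 1.
  The first convergent with p² − 142·q² = 1 gives the fundamental solution (x₁, y₁) = (143, 12).
Step 2: Apply the recurrence (x_{n+1}, y_{n+1}) = (x₁x_n + 142y₁y_n, x₁y_n + y₁x_n) repeatedly.
  From (x_1, y_1) = (143, 12): x_2 = 143·143 + 142·12·12 = 40897; y_2 = 143·12 + 12·143 = 3432.
  From (x_2, y_2) = (40897, 3432): x_3 = 143·40897 + 142·12·3432 = 11696399; y_3 = 143·3432 + 12·40897 = 981540.
  From (x_3, y_3) = (11696399, 981540): x_4 = 143·11696399 + 142·12·981540 = 3345129217; y_4 = 143·981540 + 12·11696399 = 280717008.
Step 3: Verify x_4² - 142·y_4² = 11189889478427033089 - 11189889478427033088 = 1 (should be 1). ✓

(x_1, y_1) = (143, 12); (x_4, y_4) = (3345129217, 280717008).


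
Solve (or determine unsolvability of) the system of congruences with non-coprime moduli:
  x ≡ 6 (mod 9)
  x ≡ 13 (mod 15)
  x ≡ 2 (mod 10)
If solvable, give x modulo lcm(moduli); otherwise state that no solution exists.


Moduli 9, 15, 10 are not pairwise coprime, so CRT works modulo lcm(m_i) when all pairwise compatibility conditions hold.
Pairwise compatibility: gcd(m_i, m_j) must divide a_i - a_j for every pair.
Merge one congruence at a time:
  Start: x ≡ 6 (mod 9).
  Combine with x ≡ 13 (mod 15): gcd(9, 15) = 3, and 13 - 6 = 7 is NOT divisible by 3.
    ⇒ system is inconsistent (no integer solution).

No solution (the system is inconsistent).


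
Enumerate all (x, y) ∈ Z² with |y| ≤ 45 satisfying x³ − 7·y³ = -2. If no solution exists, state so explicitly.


The equation is x³ - 7y³ = -2. For fixed y, x³ = 7·y³ − 2, so a solution requires the RHS to be a perfect cube.
Strategy: iterate y from -45 to 45, compute RHS = 7·y³ − 2, and check whether it is a (positive or negative) perfect cube.
Check small values of y:
  y = 0: RHS = -2 is not a perfect cube.
  y = 1: RHS = 5 is not a perfect cube.
  y = -1: RHS = -9 is not a perfect cube.
  y = 2: RHS = 54 is not a perfect cube.
  y = -2: RHS = -58 is not a perfect cube.
  y = 3: RHS = 187 is not a perfect cube.
  y = -3: RHS = -191 is not a perfect cube.
Continuing the search up to |y| = 45 finds no solutions either.
No (x, y) in the scanned range satisfies the equation.

No integer solutions with |y| ≤ 45.


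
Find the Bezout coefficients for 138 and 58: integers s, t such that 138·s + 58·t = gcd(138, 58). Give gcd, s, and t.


Euclidean algorithm on (138, 58) — divide until remainder is 0:
  138 = 2 · 58 + 22
  58 = 2 · 22 + 14
  22 = 1 · 14 + 8
  14 = 1 · 8 + 6
  8 = 1 · 6 + 2
  6 = 3 · 2 + 0
gcd(138, 58) = 2.
Track Bezout coefficients alongside the remainders: start with r₀ = 138 = a·1 + b·0 (s = 1, t = 0) and r₁ = 58 = a·0 + b·1 (s = 0, t = 1); each new remainder r_{k+1} = r_{k-1} − q_k·r_k inherits s_{k+1} = s_{k-1} − q_k·s_k, t_{k+1} = t_{k-1} − q_k·t_k, so r_k = a·s_k + b·t_k at every step:
  q = 2: r = 22, s = 1 − 2·0 = 1, t = 0 − 2·1 = -2  (check: 138·1 + 58·(-2) = 22)
  q = 2: r = 14, s = 0 − 2·1 = -2, t = 1 − 2·(-2) = 5  (check: 138·(-2) + 58·5 = 14)
  q = 1: r = 8, s = 1 − 1·(-2) = 3, t = -2 − 1·5 = -7  (check: 138·3 + 58·(-7) = 8)
  q = 1: r = 6, s = -2 − 1·3 = -5, t = 5 − 1·(-7) = 12  (check: 138·(-5) + 58·12 = 6)
  q = 1: r = 2, s = 3 − 1·(-5) = 8, t = -7 − 1·12 = -19  (check: 138·8 + 58·(-19) = 2)
The row with r = 2 (the gcd) gives the Bezout coefficients s = 8, t = -19.
Result: 138 · (8) + 58 · (-19) = 2.

gcd(138, 58) = 2; s = 8, t = -19 (check: 138·8 + 58·(-19) = 2).


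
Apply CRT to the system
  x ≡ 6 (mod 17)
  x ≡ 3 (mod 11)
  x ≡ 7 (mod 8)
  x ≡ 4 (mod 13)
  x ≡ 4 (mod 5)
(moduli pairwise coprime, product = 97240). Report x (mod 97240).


Product of moduli M = 17 · 11 · 8 · 13 · 5 = 97240.
Merge one congruence at a time:
  Start: x ≡ 6 (mod 17).
  Combine with x ≡ 3 (mod 11); new modulus lcm = 187.
    Write x = 6 + 17·t and substitute into x ≡ 3 (mod 11): 17·t ≡ 3 − 6 = -3 (mod 11).
    Reduce coefficients mod 11: 6·t ≡ 8 (mod 11).
    The inverse of 6 mod 11 is 2 (since 6·2 = 12 = 1·11 + 1), so t ≡ 2·8 = 16 ≡ 5 (mod 11).
    Then x = 6 + 17·5 = 91, valid modulo lcm(17, 11) = 187: x ≡ 91 (mod 187).
  Combine with x ≡ 7 (mod 8); new modulus lcm = 1496.
    Write x = 91 + 187·t and substitute into x ≡ 7 (mod 8): 187·t ≡ 7 − 91 = -84 (mod 8).
    Reduce coefficients mod 8: 3·t ≡ 4 (mod 8).
    The inverse of 3 mod 8 is 3 (since 3·3 = 9 = 1·8 + 1), so t ≡ 3·4 = 12 ≡ 4 (mod 8).
    Then x = 91 + 187·4 = 839, valid modulo lcm(187, 8) = 1496: x ≡ 839 (mod 1496).
  Combine with x ≡ 4 (mod 13); new modulus lcm = 19448.
    Write x = 839 + 1496·t and substitute into x ≡ 4 (mod 13): 1496·t ≡ 4 − 839 = -835 (mod 13).
    Reduce coefficients mod 13: 1·t ≡ 10 (mod 13).
    So t ≡ 10 (mod 13).
    Then x = 839 + 1496·10 = 15799, valid modulo lcm(1496, 13) = 19448: x ≡ 15799 (mod 19448).
  Combine with x ≡ 4 (mod 5); new modulus lcm = 97240.
    Write x = 15799 + 19448·t and substitute into x ≡ 4 (mod 5): 19448·t ≡ 4 − 15799 = -15795 (mod 5).
    Reduce coefficients mod 5: 3·t ≡ 0 (mod 5).
    The inverse of 3 mod 5 is 2 (since 3·2 = 6 = 1·5 + 1), so t ≡ 2·0 = 0 ≡ 0 (mod 5).
    Then x = 15799 + 19448·0 = 15799, valid modulo lcm(19448, 5) = 97240: x ≡ 15799 (mod 97240).
Verify against each original: 15799 mod 17 = 6, 15799 mod 11 = 3, 15799 mod 8 = 7, 15799 mod 13 = 4, 15799 mod 5 = 4.

x ≡ 15799 (mod 97240).


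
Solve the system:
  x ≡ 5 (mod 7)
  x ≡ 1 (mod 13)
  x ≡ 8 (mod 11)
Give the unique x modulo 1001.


Moduli 7, 13, 11 are pairwise coprime; by CRT there is a unique solution modulo M = 7 · 13 · 11 = 1001.
Solve pairwise, accumulating the modulus:
  Start with x ≡ 5 (mod 7).
  Combine with x ≡ 1 (mod 13): since gcd(7, 13) = 1, we get a unique residue mod 91.
    Write x = 5 + 7·t and substitute into x ≡ 1 (mod 13): 7·t ≡ 1 − 5 = -4 (mod 13).
    Reduce coefficients mod 13: 7·t ≡ 9 (mod 13).
    The inverse of 7 mod 13 is 2 (since 7·2 = 14 = 1·13 + 1), so t ≡ 2·9 = 18 ≡ 5 (mod 13).
    Then x = 5 + 7·5 = 40, valid modulo lcm(7, 13) = 91: x ≡ 40 (mod 91).
  Combine with x ≡ 8 (mod 11): since gcd(91, 11) = 1, we get a unique residue mod 1001.
    Write x = 40 + 91·t and substitute into x ≡ 8 (mod 11): 91·t ≡ 8 − 40 = -32 (mod 11).
    Reduce coefficients mod 11: 3·t ≡ 1 (mod 11).
    The inverse of 3 mod 11 is 4 (since 3·4 = 12 = 1·11 + 1), so t ≡ 4·1 = 4 ≡ 4 (mod 11).
    Then x = 40 + 91·4 = 404, valid modulo lcm(91, 11) = 1001: x ≡ 404 (mod 1001).
Verify: 404 mod 7 = 5 ✓, 404 mod 13 = 1 ✓, 404 mod 11 = 8 ✓.

x ≡ 404 (mod 1001).


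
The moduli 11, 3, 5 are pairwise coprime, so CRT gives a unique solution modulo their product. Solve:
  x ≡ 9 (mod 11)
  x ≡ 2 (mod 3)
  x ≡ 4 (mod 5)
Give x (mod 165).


Moduli 11, 3, 5 are pairwise coprime; by CRT there is a unique solution modulo M = 11 · 3 · 5 = 165.
Solve pairwise, accumulating the modulus:
  Start with x ≡ 9 (mod 11).
  Combine with x ≡ 2 (mod 3): since gcd(11, 3) = 1, we get a unique residue mod 33.
    Write x = 9 + 11·t and substitute into x ≡ 2 (mod 3): 11·t ≡ 2 − 9 = -7 (mod 3).
    Reduce coefficients mod 3: 2·t ≡ 2 (mod 3).
    The inverse of 2 mod 3 is 2 (since 2·2 = 4 = 1·3 + 1), so t ≡ 2·2 = 4 ≡ 1 (mod 3).
    Then x = 9 + 11·1 = 20, valid modulo lcm(11, 3) = 33: x ≡ 20 (mod 33).
  Combine with x ≡ 4 (mod 5): since gcd(33, 5) = 1, we get a unique residue mod 165.
    Write x = 20 + 33·t and substitute into x ≡ 4 (mod 5): 33·t ≡ 4 − 20 = -16 (mod 5).
    Reduce coefficients mod 5: 3·t ≡ 4 (mod 5).
    The inverse of 3 mod 5 is 2 (since 3·2 = 6 = 1·5 + 1), so t ≡ 2·4 = 8 ≡ 3 (mod 5).
    Then x = 20 + 33·3 = 119, valid modulo lcm(33, 5) = 165: x ≡ 119 (mod 165).
Verify: 119 mod 11 = 9 ✓, 119 mod 3 = 2 ✓, 119 mod 5 = 4 ✓.

x ≡ 119 (mod 165).


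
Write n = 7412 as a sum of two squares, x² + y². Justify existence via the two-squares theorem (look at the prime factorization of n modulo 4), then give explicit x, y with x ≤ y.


Step 1: Factor n = 7412 = 2^2 · 17 · 109.
Step 2: Check the mod-4 condition on each prime factor: 2 = 2 (special); 17 ≡ 1 (mod 4), exponent 1; 109 ≡ 1 (mod 4), exponent 1.
All primes ≡ 3 (mod 4) appear to even exponent (or don't appear), so by the two-squares theorem n IS expressible as a sum of two squares.
Step 3: Build a representation. Group n = k² · m with k = 2 and m = 17 · 109 = 1853 (a product of primes ≡ 1 (mod 4)); a representation of m scales to one of n via (k·x)² + (k·y)² = k²(x² + y²). Each prime p ≡ 1 (mod 4) is itself a sum of two squares; find a² by testing p − a² for a perfect square:
  17: 17 − 1² = 16 = 4² ⇒ 17 = 1² + 4².
  109: 109 − 1² = 108, 109 − 2² = 105, 109 − 3² = 100 = 10² ⇒ 109 = 3² + 10².
  Combine using the Brahmagupta–Fibonacci identity (a² + b²)(c² + d²) = (ac − bd)² + (ad + bc)² = (ac + bd)² + (ad − bc)²:
  17 · 109 = 1853: from (1² + 4²)(3² + 10²), take (1·3 − 4·10, 1·10 + 4·3) = (3 − 40, 10 + 12) = (-37, 22); dropping signs (only squares matter) gives (37, 22); check 37² + 22² = 1369 + 484 = 1853 ✓.
  Scale by k = 2: (2·37, 2·22) = (74, 44).
Step 4: Order so x ≤ y and verify: 44² + 74² = 1936 + 5476 = 7412 = n. ✓

n = 7412 = 44² + 74² (one valid representation with x ≤ y).


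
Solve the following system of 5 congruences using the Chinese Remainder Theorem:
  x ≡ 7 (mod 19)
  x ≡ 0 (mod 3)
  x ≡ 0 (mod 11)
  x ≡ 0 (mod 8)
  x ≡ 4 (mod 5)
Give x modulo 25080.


Product of moduli M = 19 · 3 · 11 · 8 · 5 = 25080.
Merge one congruence at a time:
  Start: x ≡ 7 (mod 19).
  Combine with x ≡ 0 (mod 3); new modulus lcm = 57.
    Write x = 7 + 19·t and substitute into x ≡ 0 (mod 3): 19·t ≡ 0 − 7 = -7 (mod 3).
    Reduce coefficients mod 3: 1·t ≡ 2 (mod 3).
    So t ≡ 2 (mod 3).
    Then x = 7 + 19·2 = 45, valid modulo lcm(19, 3) = 57: x ≡ 45 (mod 57).
  Combine with x ≡ 0 (mod 11); new modulus lcm = 627.
    Write x = 45 + 57·t and substitute into x ≡ 0 (mod 11): 57·t ≡ 0 − 45 = -45 (mod 11).
    Reduce coefficients mod 11: 2·t ≡ 10 (mod 11).
    The inverse of 2 mod 11 is 6 (since 2·6 = 12 = 1·11 + 1), so t ≡ 6·10 = 60 ≡ 5 (mod 11).
    Then x = 45 + 57·5 = 330, valid modulo lcm(57, 11) = 627: x ≡ 330 (mod 627).
  Combine with x ≡ 0 (mod 8); new modulus lcm = 5016.
    Write x = 330 + 627·t and substitute into x ≡ 0 (mod 8): 627·t ≡ 0 − 330 = -330 (mod 8).
    Reduce coefficients mod 8: 3·t ≡ 6 (mod 8).
    The inverse of 3 mod 8 is 3 (since 3·3 = 9 = 1·8 + 1), so t ≡ 3·6 = 18 ≡ 2 (mod 8).
    Then x = 330 + 627·2 = 1584, valid modulo lcm(627, 8) = 5016: x ≡ 1584 (mod 5016).
  Combine with x ≡ 4 (mod 5); new modulus lcm = 25080.
    Write x = 1584 + 5016·t and substitute into x ≡ 4 (mod 5): 5016·t ≡ 4 − 1584 = -1580 (mod 5).
    Reduce coefficients mod 5: 1·t ≡ 0 (mod 5).
    So t ≡ 0 (mod 5).
    Then x = 1584 + 5016·0 = 1584, valid modulo lcm(5016, 5) = 25080: x ≡ 1584 (mod 25080).
Verify against each original: 1584 mod 19 = 7, 1584 mod 3 = 0, 1584 mod 11 = 0, 1584 mod 8 = 0, 1584 mod 5 = 4.

x ≡ 1584 (mod 25080).


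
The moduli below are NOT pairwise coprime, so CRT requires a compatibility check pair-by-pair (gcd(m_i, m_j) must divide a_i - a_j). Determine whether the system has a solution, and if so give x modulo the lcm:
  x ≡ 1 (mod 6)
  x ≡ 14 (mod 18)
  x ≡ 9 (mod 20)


Moduli 6, 18, 20 are not pairwise coprime, so CRT works modulo lcm(m_i) when all pairwise compatibility conditions hold.
Pairwise compatibility: gcd(m_i, m_j) must divide a_i - a_j for every pair.
Merge one congruence at a time:
  Start: x ≡ 1 (mod 6).
  Combine with x ≡ 14 (mod 18): gcd(6, 18) = 6, and 14 - 1 = 13 is NOT divisible by 6.
    ⇒ system is inconsistent (no integer solution).

No solution (the system is inconsistent).


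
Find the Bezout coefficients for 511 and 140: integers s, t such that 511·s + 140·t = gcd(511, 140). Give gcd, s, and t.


Euclidean algorithm on (511, 140) — divide until remainder is 0:
  511 = 3 · 140 + 91
  140 = 1 · 91 + 49
  91 = 1 · 49 + 42
  49 = 1 · 42 + 7
  42 = 6 · 7 + 0
gcd(511, 140) = 7.
Track Bezout coefficients alongside the remainders: start with r₀ = 511 = a·1 + b·0 (s = 1, t = 0) and r₁ = 140 = a·0 + b·1 (s = 0, t = 1); each new remainder r_{k+1} = r_{k-1} − q_k·r_k inherits s_{k+1} = s_{k-1} − q_k·s_k, t_{k+1} = t_{k-1} − q_k·t_k, so r_k = a·s_k + b·t_k at every step:
  q = 3: r = 91, s = 1 − 3·0 = 1, t = 0 − 3·1 = -3  (check: 511·1 + 140·(-3) = 91)
  q = 1: r = 49, s = 0 − 1·1 = -1, t = 1 − 1·(-3) = 4  (check: 511·(-1) + 140·4 = 49)
  q = 1: r = 42, s = 1 − 1·(-1) = 2, t = -3 − 1·4 = -7  (check: 511·2 + 140·(-7) = 42)
  q = 1: r = 7, s = -1 − 1·2 = -3, t = 4 − 1·(-7) = 11  (check: 511·(-3) + 140·11 = 7)
The row with r = 7 (the gcd) gives the Bezout coefficients s = -3, t = 11.
Result: 511 · (-3) + 140 · (11) = 7.

gcd(511, 140) = 7; s = -3, t = 11 (check: 511·(-3) + 140·11 = 7).
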